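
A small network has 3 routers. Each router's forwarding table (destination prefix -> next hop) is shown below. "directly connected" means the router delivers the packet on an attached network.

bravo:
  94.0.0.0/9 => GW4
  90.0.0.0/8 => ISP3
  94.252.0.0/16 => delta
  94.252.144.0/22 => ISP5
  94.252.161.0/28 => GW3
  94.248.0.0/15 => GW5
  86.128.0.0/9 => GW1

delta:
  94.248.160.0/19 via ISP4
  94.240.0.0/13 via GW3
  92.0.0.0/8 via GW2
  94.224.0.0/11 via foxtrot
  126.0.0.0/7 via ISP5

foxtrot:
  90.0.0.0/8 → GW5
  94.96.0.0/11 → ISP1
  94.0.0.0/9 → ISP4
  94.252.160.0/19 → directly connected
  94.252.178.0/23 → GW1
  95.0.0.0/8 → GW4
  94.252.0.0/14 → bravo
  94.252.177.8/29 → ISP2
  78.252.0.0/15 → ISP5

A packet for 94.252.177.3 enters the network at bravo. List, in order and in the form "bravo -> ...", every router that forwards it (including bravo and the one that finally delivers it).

bravo -> delta -> foxtrot

At bravo: longest match for 94.252.177.3 is 94.252.0.0/16 -> delta
At delta: longest match for 94.252.177.3 is 94.224.0.0/11 -> foxtrot
At foxtrot: longest match for 94.252.177.3 is 94.252.160.0/19 -> directly connected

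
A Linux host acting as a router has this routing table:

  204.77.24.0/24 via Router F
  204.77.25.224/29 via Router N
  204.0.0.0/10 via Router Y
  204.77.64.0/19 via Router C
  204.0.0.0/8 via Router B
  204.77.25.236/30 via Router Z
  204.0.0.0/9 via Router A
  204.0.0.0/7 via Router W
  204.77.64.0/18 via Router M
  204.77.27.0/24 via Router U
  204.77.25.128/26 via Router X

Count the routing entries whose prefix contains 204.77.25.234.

Prefixes containing 204.77.25.234:
  204.0.0.0/7 (204.0.0.0 - 205.255.255.255)
  204.0.0.0/8 (204.0.0.0 - 204.255.255.255)
  204.0.0.0/9 (204.0.0.0 - 204.127.255.255)
Total matching entries: 3.

3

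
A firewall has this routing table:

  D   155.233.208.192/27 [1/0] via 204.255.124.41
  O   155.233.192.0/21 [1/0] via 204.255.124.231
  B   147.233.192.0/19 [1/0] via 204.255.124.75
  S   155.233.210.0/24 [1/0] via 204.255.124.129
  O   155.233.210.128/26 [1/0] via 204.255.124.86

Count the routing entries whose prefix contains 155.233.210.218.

Prefixes containing 155.233.210.218:
  155.233.210.0/24 (155.233.210.0 - 155.233.210.255)
Total matching entries: 1.

1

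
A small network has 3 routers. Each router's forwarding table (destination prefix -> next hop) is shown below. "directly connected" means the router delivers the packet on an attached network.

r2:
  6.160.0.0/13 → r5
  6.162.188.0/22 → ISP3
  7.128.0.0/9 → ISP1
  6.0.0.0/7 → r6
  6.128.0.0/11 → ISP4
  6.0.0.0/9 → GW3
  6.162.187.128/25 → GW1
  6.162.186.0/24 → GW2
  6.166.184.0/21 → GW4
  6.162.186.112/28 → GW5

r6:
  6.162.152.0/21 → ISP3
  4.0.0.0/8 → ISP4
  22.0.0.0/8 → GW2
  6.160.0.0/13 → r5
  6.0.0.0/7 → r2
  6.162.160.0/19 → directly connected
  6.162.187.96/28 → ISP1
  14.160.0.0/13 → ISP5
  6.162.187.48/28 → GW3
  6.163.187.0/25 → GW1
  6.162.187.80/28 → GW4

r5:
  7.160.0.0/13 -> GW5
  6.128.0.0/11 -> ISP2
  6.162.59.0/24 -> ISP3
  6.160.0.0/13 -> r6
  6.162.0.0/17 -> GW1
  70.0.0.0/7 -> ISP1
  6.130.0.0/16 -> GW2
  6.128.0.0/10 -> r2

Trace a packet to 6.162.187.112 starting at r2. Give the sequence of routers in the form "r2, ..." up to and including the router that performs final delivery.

r2, r5, r6

At r2: longest match for 6.162.187.112 is 6.160.0.0/13 -> r5
At r5: longest match for 6.162.187.112 is 6.160.0.0/13 -> r6
At r6: longest match for 6.162.187.112 is 6.162.160.0/19 -> directly connected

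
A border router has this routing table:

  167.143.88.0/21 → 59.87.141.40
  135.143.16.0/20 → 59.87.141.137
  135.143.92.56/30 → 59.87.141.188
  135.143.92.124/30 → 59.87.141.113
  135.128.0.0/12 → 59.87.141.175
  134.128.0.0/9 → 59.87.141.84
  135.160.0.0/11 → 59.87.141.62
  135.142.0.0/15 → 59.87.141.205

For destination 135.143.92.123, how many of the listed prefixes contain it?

Prefixes containing 135.143.92.123:
  135.128.0.0/12 (135.128.0.0 - 135.143.255.255)
  135.142.0.0/15 (135.142.0.0 - 135.143.255.255)
Total matching entries: 2.

2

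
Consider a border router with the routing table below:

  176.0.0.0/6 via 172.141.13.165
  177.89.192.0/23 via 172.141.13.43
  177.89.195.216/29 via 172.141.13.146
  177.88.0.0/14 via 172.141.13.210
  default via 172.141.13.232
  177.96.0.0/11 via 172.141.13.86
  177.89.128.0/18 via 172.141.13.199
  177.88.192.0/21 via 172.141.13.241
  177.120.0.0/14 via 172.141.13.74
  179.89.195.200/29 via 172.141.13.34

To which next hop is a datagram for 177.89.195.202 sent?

Routes whose prefix contains 177.89.195.202:
  0.0.0.0/0 (default, matches everything) -> 172.141.13.232
  176.0.0.0/6 (176.0.0.0 - 179.255.255.255) -> 172.141.13.165
  177.88.0.0/14 (177.88.0.0 - 177.91.255.255) -> 172.141.13.210
More-specific entries that do NOT match:
  177.89.195.216/29 (177.89.195.216 - 177.89.195.223) does not contain 177.89.195.202
  179.89.195.200/29 (179.89.195.200 - 179.89.195.207) does not contain 177.89.195.202
  177.89.192.0/23 (177.89.192.0 - 177.89.193.255) does not contain 177.89.195.202
  177.88.192.0/21 (177.88.192.0 - 177.88.199.255) does not contain 177.89.195.202
  177.89.128.0/18 (177.89.128.0 - 177.89.191.255) does not contain 177.89.195.202
Longest matching prefix is /14 -> next hop 172.141.13.210.

172.141.13.210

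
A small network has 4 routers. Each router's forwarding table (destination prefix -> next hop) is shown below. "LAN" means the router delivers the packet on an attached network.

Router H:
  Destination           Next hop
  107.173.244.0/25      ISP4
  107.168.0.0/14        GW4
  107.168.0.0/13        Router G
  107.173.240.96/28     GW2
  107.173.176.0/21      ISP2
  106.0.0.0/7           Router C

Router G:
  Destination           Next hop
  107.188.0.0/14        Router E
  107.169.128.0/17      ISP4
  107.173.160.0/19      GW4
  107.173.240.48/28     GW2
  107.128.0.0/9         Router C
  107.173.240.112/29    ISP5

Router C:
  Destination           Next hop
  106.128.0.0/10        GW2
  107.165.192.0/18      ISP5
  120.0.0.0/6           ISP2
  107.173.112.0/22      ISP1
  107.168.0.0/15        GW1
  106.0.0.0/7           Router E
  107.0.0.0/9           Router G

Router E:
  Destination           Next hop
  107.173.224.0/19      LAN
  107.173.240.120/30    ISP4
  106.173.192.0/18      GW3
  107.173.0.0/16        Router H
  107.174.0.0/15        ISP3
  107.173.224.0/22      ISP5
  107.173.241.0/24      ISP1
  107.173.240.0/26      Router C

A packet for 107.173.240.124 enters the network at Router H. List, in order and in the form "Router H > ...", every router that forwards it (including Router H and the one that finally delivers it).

Router H > Router G > Router C > Router E

At Router H: longest match for 107.173.240.124 is 107.168.0.0/13 -> Router G
At Router G: longest match for 107.173.240.124 is 107.128.0.0/9 -> Router C
At Router C: longest match for 107.173.240.124 is 106.0.0.0/7 -> Router E
At Router E: longest match for 107.173.240.124 is 107.173.224.0/19 -> LAN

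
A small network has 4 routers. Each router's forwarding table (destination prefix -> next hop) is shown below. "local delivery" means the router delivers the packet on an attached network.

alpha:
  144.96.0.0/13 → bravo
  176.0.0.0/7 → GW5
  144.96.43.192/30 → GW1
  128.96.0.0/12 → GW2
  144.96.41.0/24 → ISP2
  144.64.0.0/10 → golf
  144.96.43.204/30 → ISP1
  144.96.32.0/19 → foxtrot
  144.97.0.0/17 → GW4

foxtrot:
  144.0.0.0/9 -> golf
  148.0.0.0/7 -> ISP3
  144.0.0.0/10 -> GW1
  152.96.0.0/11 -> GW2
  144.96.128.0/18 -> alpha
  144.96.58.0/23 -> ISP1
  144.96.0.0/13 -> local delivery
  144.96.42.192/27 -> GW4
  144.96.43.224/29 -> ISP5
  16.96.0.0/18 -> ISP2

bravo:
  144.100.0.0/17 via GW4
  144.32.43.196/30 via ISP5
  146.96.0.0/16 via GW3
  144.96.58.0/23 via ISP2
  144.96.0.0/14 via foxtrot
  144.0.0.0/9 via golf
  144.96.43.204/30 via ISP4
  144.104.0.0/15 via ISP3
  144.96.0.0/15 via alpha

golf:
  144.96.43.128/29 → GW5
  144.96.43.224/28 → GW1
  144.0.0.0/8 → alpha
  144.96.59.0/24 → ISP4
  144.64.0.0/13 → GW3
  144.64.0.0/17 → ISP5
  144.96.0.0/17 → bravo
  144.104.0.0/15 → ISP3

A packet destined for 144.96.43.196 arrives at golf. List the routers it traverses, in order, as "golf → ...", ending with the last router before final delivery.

golf → bravo → alpha → foxtrot

At golf: longest match for 144.96.43.196 is 144.96.0.0/17 -> bravo
At bravo: longest match for 144.96.43.196 is 144.96.0.0/15 -> alpha
At alpha: longest match for 144.96.43.196 is 144.96.32.0/19 -> foxtrot
At foxtrot: longest match for 144.96.43.196 is 144.96.0.0/13 -> local delivery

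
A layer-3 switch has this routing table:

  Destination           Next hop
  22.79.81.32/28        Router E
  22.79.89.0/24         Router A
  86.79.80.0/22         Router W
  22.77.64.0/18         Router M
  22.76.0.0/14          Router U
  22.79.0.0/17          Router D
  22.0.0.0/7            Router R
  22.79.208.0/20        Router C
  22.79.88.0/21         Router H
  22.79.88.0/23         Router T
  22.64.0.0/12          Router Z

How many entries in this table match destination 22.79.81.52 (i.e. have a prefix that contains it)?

Prefixes containing 22.79.81.52:
  22.0.0.0/7 (22.0.0.0 - 23.255.255.255)
  22.64.0.0/12 (22.64.0.0 - 22.79.255.255)
  22.76.0.0/14 (22.76.0.0 - 22.79.255.255)
  22.79.0.0/17 (22.79.0.0 - 22.79.127.255)
Total matching entries: 4.

4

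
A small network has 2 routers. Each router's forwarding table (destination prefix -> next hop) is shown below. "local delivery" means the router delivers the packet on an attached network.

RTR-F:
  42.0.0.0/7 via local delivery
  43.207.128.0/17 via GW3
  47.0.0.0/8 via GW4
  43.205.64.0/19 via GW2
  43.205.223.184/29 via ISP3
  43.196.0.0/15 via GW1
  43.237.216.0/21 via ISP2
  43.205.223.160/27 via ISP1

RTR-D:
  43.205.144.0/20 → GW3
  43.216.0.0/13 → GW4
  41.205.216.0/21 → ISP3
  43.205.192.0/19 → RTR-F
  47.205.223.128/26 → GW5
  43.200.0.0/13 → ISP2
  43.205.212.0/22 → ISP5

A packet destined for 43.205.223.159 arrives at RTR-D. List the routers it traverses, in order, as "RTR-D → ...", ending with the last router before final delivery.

At RTR-D: longest match for 43.205.223.159 is 43.205.192.0/19 -> RTR-F
At RTR-F: longest match for 43.205.223.159 is 42.0.0.0/7 -> local delivery

RTR-D → RTR-F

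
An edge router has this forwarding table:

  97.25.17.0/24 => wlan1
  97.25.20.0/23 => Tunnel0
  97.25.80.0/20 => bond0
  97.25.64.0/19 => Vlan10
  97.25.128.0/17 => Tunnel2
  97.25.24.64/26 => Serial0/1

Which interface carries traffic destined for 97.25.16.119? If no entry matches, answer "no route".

No entry's prefix contains 97.25.16.119; there is no default route.

no route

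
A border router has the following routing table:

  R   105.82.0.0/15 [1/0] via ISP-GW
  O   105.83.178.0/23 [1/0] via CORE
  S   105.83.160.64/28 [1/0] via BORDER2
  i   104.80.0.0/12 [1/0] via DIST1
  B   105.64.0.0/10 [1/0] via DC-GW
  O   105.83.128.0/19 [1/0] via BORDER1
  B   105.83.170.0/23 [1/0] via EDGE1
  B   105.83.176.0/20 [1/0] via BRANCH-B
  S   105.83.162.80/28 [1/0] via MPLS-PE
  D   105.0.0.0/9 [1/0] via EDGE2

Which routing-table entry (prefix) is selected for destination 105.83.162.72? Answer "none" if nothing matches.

Entries matching 105.83.162.72:
  105.0.0.0/9 (105.0.0.0 - 105.127.255.255)
  105.64.0.0/10 (105.64.0.0 - 105.127.255.255)
  105.82.0.0/15 (105.82.0.0 - 105.83.255.255)
Most specific is 105.82.0.0/15.

105.82.0.0/15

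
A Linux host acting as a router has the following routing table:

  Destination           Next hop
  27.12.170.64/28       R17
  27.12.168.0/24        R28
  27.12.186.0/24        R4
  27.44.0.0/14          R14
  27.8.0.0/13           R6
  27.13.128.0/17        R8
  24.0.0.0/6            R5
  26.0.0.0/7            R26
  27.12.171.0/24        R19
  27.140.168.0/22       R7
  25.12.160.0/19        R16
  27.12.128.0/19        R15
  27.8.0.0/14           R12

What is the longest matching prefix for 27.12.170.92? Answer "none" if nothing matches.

Entries matching 27.12.170.92:
  24.0.0.0/6 (24.0.0.0 - 27.255.255.255)
  26.0.0.0/7 (26.0.0.0 - 27.255.255.255)
  27.8.0.0/13 (27.8.0.0 - 27.15.255.255)
Most specific is 27.8.0.0/13.

27.8.0.0/13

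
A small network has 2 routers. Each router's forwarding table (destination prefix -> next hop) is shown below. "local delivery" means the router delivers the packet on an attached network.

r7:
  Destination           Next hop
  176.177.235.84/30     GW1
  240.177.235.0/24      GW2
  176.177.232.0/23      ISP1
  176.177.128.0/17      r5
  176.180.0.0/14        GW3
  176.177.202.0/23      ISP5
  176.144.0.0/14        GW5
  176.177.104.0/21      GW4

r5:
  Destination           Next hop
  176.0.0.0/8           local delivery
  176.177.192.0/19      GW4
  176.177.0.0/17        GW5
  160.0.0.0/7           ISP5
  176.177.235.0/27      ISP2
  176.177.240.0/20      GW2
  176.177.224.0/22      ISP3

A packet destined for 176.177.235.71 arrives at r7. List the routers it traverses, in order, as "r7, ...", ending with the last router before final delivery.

r7, r5

At r7: longest match for 176.177.235.71 is 176.177.128.0/17 -> r5
At r5: longest match for 176.177.235.71 is 176.0.0.0/8 -> local delivery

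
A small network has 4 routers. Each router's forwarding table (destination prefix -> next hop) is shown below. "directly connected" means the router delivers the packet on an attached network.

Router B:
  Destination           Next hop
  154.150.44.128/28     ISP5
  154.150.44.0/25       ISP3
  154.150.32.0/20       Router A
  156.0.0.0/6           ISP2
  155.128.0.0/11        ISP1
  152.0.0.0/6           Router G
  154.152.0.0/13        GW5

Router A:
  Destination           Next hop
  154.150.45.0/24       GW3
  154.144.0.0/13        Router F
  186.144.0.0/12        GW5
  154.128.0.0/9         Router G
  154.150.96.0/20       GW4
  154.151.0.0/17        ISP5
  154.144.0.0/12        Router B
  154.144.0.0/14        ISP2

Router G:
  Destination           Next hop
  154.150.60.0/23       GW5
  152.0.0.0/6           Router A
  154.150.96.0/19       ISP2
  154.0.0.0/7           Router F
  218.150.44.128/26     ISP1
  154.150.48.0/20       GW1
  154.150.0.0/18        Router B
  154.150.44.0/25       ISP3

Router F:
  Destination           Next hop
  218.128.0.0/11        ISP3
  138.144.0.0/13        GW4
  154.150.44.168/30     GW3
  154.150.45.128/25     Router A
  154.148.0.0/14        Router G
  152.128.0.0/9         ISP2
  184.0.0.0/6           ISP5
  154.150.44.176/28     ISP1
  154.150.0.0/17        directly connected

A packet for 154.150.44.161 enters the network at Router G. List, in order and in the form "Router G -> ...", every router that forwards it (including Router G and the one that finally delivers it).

At Router G: longest match for 154.150.44.161 is 154.150.0.0/18 -> Router B
At Router B: longest match for 154.150.44.161 is 154.150.32.0/20 -> Router A
At Router A: longest match for 154.150.44.161 is 154.144.0.0/13 -> Router F
At Router F: longest match for 154.150.44.161 is 154.150.0.0/17 -> directly connected

Router G -> Router B -> Router A -> Router F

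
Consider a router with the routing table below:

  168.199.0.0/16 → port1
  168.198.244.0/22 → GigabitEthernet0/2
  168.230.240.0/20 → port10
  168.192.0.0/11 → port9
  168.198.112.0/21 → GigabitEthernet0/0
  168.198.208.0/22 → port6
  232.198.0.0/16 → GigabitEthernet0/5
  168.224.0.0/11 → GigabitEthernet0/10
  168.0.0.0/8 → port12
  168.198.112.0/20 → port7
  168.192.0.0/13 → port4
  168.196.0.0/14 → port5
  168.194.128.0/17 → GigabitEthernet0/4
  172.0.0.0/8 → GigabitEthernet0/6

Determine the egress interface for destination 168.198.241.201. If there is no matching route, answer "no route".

port5

Routes whose prefix contains 168.198.241.201:
  168.0.0.0/8 (168.0.0.0 - 168.255.255.255) -> port12
  168.192.0.0/11 (168.192.0.0 - 168.223.255.255) -> port9
  168.192.0.0/13 (168.192.0.0 - 168.199.255.255) -> port4
  168.196.0.0/14 (168.196.0.0 - 168.199.255.255) -> port5
More-specific entries that do NOT match:
  168.198.244.0/22 (168.198.244.0 - 168.198.247.255) does not contain 168.198.241.201
  168.198.208.0/22 (168.198.208.0 - 168.198.211.255) does not contain 168.198.241.201
  168.198.112.0/21 (168.198.112.0 - 168.198.119.255) does not contain 168.198.241.201
  168.230.240.0/20 (168.230.240.0 - 168.230.255.255) does not contain 168.198.241.201
  168.198.112.0/20 (168.198.112.0 - 168.198.127.255) does not contain 168.198.241.201
  168.194.128.0/17 (168.194.128.0 - 168.194.255.255) does not contain 168.198.241.201
  168.199.0.0/16 (168.199.0.0 - 168.199.255.255) does not contain 168.198.241.201
  232.198.0.0/16 (232.198.0.0 - 232.198.255.255) does not contain 168.198.241.201
Longest matching prefix is /14 -> interface port5.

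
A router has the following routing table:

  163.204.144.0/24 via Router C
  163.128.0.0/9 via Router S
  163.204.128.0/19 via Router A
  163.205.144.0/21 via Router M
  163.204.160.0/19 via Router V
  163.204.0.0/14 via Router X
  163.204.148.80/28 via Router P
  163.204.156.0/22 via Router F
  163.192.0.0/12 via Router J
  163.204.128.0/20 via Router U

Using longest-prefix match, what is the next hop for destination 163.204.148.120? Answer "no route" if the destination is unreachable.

Router A

Routes whose prefix contains 163.204.148.120:
  163.128.0.0/9 (163.128.0.0 - 163.255.255.255) -> Router S
  163.192.0.0/12 (163.192.0.0 - 163.207.255.255) -> Router J
  163.204.0.0/14 (163.204.0.0 - 163.207.255.255) -> Router X
  163.204.128.0/19 (163.204.128.0 - 163.204.159.255) -> Router A
More-specific entries that do NOT match:
  163.204.148.80/28 (163.204.148.80 - 163.204.148.95) does not contain 163.204.148.120
  163.204.144.0/24 (163.204.144.0 - 163.204.144.255) does not contain 163.204.148.120
  163.204.156.0/22 (163.204.156.0 - 163.204.159.255) does not contain 163.204.148.120
  163.205.144.0/21 (163.205.144.0 - 163.205.151.255) does not contain 163.204.148.120
  163.204.128.0/20 (163.204.128.0 - 163.204.143.255) does not contain 163.204.148.120
Longest matching prefix is /19 -> next hop Router A.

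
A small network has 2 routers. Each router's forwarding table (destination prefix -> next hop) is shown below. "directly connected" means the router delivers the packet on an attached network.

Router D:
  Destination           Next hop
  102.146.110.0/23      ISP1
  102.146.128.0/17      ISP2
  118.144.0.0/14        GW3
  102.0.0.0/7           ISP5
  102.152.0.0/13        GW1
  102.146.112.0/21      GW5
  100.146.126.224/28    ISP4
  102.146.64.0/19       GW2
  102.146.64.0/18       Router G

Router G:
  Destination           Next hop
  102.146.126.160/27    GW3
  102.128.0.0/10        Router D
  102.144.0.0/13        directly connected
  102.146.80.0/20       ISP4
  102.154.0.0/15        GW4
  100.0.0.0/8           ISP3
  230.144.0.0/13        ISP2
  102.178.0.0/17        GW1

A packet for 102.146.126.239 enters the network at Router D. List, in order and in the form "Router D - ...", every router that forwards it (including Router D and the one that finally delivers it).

At Router D: longest match for 102.146.126.239 is 102.146.64.0/18 -> Router G
At Router G: longest match for 102.146.126.239 is 102.144.0.0/13 -> directly connected

Router D - Router G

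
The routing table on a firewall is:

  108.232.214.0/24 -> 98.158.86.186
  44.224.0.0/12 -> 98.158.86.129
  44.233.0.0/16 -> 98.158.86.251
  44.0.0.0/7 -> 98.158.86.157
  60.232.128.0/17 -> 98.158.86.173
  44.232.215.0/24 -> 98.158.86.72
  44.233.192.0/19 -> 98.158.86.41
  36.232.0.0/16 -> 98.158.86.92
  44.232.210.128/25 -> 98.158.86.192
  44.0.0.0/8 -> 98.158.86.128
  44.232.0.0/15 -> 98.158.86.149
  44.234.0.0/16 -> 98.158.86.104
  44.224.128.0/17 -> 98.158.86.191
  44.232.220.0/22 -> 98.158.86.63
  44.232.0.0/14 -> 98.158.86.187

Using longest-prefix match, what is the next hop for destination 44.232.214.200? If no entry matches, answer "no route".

Routes whose prefix contains 44.232.214.200:
  44.0.0.0/7 (44.0.0.0 - 45.255.255.255) -> 98.158.86.157
  44.0.0.0/8 (44.0.0.0 - 44.255.255.255) -> 98.158.86.128
  44.224.0.0/12 (44.224.0.0 - 44.239.255.255) -> 98.158.86.129
  44.232.0.0/14 (44.232.0.0 - 44.235.255.255) -> 98.158.86.187
  44.232.0.0/15 (44.232.0.0 - 44.233.255.255) -> 98.158.86.149
More-specific entries that do NOT match:
  44.232.210.128/25 (44.232.210.128 - 44.232.210.255) does not contain 44.232.214.200
  108.232.214.0/24 (108.232.214.0 - 108.232.214.255) does not contain 44.232.214.200
  44.232.215.0/24 (44.232.215.0 - 44.232.215.255) does not contain 44.232.214.200
  44.232.220.0/22 (44.232.220.0 - 44.232.223.255) does not contain 44.232.214.200
  44.233.192.0/19 (44.233.192.0 - 44.233.223.255) does not contain 44.232.214.200
  60.232.128.0/17 (60.232.128.0 - 60.232.255.255) does not contain 44.232.214.200
  44.224.128.0/17 (44.224.128.0 - 44.224.255.255) does not contain 44.232.214.200
  44.233.0.0/16 (44.233.0.0 - 44.233.255.255) does not contain 44.232.214.200
  36.232.0.0/16 (36.232.0.0 - 36.232.255.255) does not contain 44.232.214.200
  44.234.0.0/16 (44.234.0.0 - 44.234.255.255) does not contain 44.232.214.200
Longest matching prefix is /15 -> next hop 98.158.86.149.

98.158.86.149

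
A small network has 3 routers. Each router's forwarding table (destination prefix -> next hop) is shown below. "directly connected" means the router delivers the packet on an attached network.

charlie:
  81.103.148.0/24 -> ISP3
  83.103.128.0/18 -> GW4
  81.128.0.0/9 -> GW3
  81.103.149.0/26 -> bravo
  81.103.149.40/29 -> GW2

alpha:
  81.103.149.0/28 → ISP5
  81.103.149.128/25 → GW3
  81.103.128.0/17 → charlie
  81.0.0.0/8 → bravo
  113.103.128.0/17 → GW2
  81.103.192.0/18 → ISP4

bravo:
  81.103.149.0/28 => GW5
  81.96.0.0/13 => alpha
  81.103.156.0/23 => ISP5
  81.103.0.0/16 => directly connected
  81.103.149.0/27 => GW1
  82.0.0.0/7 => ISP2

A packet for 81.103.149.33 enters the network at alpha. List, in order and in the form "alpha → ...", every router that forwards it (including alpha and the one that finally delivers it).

alpha → charlie → bravo

At alpha: longest match for 81.103.149.33 is 81.103.128.0/17 -> charlie
At charlie: longest match for 81.103.149.33 is 81.103.149.0/26 -> bravo
At bravo: longest match for 81.103.149.33 is 81.103.0.0/16 -> directly connected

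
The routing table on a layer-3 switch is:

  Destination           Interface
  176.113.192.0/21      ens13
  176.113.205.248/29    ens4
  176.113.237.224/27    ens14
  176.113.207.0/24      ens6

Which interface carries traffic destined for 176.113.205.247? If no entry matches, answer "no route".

No entry's prefix contains 176.113.205.247; there is no default route.

no route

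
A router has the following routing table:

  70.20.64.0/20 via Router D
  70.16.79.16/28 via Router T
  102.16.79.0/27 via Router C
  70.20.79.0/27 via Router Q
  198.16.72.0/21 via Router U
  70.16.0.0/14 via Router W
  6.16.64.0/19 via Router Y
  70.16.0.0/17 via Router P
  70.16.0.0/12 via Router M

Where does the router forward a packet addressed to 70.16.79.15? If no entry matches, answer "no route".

Router P

Routes whose prefix contains 70.16.79.15:
  70.16.0.0/12 (70.16.0.0 - 70.31.255.255) -> Router M
  70.16.0.0/14 (70.16.0.0 - 70.19.255.255) -> Router W
  70.16.0.0/17 (70.16.0.0 - 70.16.127.255) -> Router P
More-specific entries that do NOT match:
  70.16.79.16/28 (70.16.79.16 - 70.16.79.31) does not contain 70.16.79.15
  102.16.79.0/27 (102.16.79.0 - 102.16.79.31) does not contain 70.16.79.15
  70.20.79.0/27 (70.20.79.0 - 70.20.79.31) does not contain 70.16.79.15
  198.16.72.0/21 (198.16.72.0 - 198.16.79.255) does not contain 70.16.79.15
  70.20.64.0/20 (70.20.64.0 - 70.20.79.255) does not contain 70.16.79.15
  6.16.64.0/19 (6.16.64.0 - 6.16.95.255) does not contain 70.16.79.15
Longest matching prefix is /17 -> next hop Router P.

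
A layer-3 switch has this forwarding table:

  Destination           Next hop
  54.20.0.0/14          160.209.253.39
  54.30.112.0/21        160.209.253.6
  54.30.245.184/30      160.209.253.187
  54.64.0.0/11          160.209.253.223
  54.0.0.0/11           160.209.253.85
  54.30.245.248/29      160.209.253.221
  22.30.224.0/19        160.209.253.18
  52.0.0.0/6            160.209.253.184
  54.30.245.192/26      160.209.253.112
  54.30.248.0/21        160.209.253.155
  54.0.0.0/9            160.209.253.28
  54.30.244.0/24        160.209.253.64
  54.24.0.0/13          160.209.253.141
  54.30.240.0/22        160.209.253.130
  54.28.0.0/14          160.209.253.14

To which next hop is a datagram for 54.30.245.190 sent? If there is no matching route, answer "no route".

160.209.253.14

Routes whose prefix contains 54.30.245.190:
  52.0.0.0/6 (52.0.0.0 - 55.255.255.255) -> 160.209.253.184
  54.0.0.0/9 (54.0.0.0 - 54.127.255.255) -> 160.209.253.28
  54.0.0.0/11 (54.0.0.0 - 54.31.255.255) -> 160.209.253.85
  54.24.0.0/13 (54.24.0.0 - 54.31.255.255) -> 160.209.253.141
  54.28.0.0/14 (54.28.0.0 - 54.31.255.255) -> 160.209.253.14
More-specific entries that do NOT match:
  54.30.245.184/30 (54.30.245.184 - 54.30.245.187) does not contain 54.30.245.190
  54.30.245.248/29 (54.30.245.248 - 54.30.245.255) does not contain 54.30.245.190
  54.30.245.192/26 (54.30.245.192 - 54.30.245.255) does not contain 54.30.245.190
  54.30.244.0/24 (54.30.244.0 - 54.30.244.255) does not contain 54.30.245.190
  54.30.240.0/22 (54.30.240.0 - 54.30.243.255) does not contain 54.30.245.190
  54.30.112.0/21 (54.30.112.0 - 54.30.119.255) does not contain 54.30.245.190
  54.30.248.0/21 (54.30.248.0 - 54.30.255.255) does not contain 54.30.245.190
  22.30.224.0/19 (22.30.224.0 - 22.30.255.255) does not contain 54.30.245.190
Longest matching prefix is /14 -> next hop 160.209.253.14.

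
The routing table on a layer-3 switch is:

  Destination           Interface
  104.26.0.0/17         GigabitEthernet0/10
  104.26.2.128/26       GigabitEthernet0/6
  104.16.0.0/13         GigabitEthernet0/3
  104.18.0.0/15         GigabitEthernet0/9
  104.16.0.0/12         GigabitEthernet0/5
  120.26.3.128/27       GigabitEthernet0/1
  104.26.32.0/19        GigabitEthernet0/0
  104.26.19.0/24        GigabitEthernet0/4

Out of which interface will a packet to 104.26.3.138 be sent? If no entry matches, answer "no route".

GigabitEthernet0/10

Routes whose prefix contains 104.26.3.138:
  104.16.0.0/12 (104.16.0.0 - 104.31.255.255) -> GigabitEthernet0/5
  104.26.0.0/17 (104.26.0.0 - 104.26.127.255) -> GigabitEthernet0/10
More-specific entries that do NOT match:
  120.26.3.128/27 (120.26.3.128 - 120.26.3.159) does not contain 104.26.3.138
  104.26.2.128/26 (104.26.2.128 - 104.26.2.191) does not contain 104.26.3.138
  104.26.19.0/24 (104.26.19.0 - 104.26.19.255) does not contain 104.26.3.138
  104.26.32.0/19 (104.26.32.0 - 104.26.63.255) does not contain 104.26.3.138
Longest matching prefix is /17 -> interface GigabitEthernet0/10.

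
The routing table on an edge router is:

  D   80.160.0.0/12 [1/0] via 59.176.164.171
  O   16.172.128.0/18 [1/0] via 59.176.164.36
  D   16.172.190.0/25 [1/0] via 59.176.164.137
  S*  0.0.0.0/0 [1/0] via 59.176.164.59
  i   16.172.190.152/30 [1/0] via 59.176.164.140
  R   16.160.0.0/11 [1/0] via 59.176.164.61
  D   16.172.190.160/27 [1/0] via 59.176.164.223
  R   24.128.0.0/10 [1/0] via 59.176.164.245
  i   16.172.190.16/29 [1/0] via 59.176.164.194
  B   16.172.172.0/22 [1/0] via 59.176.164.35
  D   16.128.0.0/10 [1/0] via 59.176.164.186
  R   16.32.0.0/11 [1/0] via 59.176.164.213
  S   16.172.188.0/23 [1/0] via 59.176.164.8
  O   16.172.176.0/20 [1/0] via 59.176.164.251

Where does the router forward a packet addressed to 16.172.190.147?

59.176.164.251

Routes whose prefix contains 16.172.190.147:
  0.0.0.0/0 (default, matches everything) -> 59.176.164.59
  16.128.0.0/10 (16.128.0.0 - 16.191.255.255) -> 59.176.164.186
  16.160.0.0/11 (16.160.0.0 - 16.191.255.255) -> 59.176.164.61
  16.172.128.0/18 (16.172.128.0 - 16.172.191.255) -> 59.176.164.36
  16.172.176.0/20 (16.172.176.0 - 16.172.191.255) -> 59.176.164.251
More-specific entries that do NOT match:
  16.172.190.152/30 (16.172.190.152 - 16.172.190.155) does not contain 16.172.190.147
  16.172.190.16/29 (16.172.190.16 - 16.172.190.23) does not contain 16.172.190.147
  16.172.190.160/27 (16.172.190.160 - 16.172.190.191) does not contain 16.172.190.147
  16.172.190.0/25 (16.172.190.0 - 16.172.190.127) does not contain 16.172.190.147
  16.172.188.0/23 (16.172.188.0 - 16.172.189.255) does not contain 16.172.190.147
  16.172.172.0/22 (16.172.172.0 - 16.172.175.255) does not contain 16.172.190.147
Longest matching prefix is /20 -> next hop 59.176.164.251.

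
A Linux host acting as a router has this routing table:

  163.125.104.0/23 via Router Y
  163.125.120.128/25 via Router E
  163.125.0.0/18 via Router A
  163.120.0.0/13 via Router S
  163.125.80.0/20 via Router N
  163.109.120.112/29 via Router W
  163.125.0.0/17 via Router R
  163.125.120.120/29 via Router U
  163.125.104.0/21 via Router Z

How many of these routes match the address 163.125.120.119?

2

Prefixes containing 163.125.120.119:
  163.120.0.0/13 (163.120.0.0 - 163.127.255.255)
  163.125.0.0/17 (163.125.0.0 - 163.125.127.255)
Total matching entries: 2.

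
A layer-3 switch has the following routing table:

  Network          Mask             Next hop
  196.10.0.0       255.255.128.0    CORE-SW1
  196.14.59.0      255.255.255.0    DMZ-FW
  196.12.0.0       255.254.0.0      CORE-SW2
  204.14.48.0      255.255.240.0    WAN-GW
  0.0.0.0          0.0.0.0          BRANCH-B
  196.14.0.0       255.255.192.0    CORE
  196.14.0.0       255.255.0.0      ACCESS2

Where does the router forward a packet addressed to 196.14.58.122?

Routes whose prefix contains 196.14.58.122:
  0.0.0.0/0 (default, matches everything) -> BRANCH-B
  196.14.0.0/16 (196.14.0.0 - 196.14.255.255) -> ACCESS2
  196.14.0.0/18 (196.14.0.0 - 196.14.63.255) -> CORE
More-specific entries that do NOT match:
  196.14.59.0/24 (196.14.59.0 - 196.14.59.255) does not contain 196.14.58.122
  204.14.48.0/20 (204.14.48.0 - 204.14.63.255) does not contain 196.14.58.122
Longest matching prefix is /18 -> next hop CORE.

CORE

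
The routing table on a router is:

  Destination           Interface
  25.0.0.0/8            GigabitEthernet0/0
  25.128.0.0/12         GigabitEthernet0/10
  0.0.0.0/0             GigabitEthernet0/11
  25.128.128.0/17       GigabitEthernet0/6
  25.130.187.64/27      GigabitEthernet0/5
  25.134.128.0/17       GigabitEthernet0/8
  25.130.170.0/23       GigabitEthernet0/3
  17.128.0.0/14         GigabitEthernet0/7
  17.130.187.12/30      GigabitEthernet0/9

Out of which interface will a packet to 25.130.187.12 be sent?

Routes whose prefix contains 25.130.187.12:
  0.0.0.0/0 (default, matches everything) -> GigabitEthernet0/11
  25.0.0.0/8 (25.0.0.0 - 25.255.255.255) -> GigabitEthernet0/0
  25.128.0.0/12 (25.128.0.0 - 25.143.255.255) -> GigabitEthernet0/10
More-specific entries that do NOT match:
  17.130.187.12/30 (17.130.187.12 - 17.130.187.15) does not contain 25.130.187.12
  25.130.187.64/27 (25.130.187.64 - 25.130.187.95) does not contain 25.130.187.12
  25.130.170.0/23 (25.130.170.0 - 25.130.171.255) does not contain 25.130.187.12
  25.128.128.0/17 (25.128.128.0 - 25.128.255.255) does not contain 25.130.187.12
  25.134.128.0/17 (25.134.128.0 - 25.134.255.255) does not contain 25.130.187.12
  17.128.0.0/14 (17.128.0.0 - 17.131.255.255) does not contain 25.130.187.12
Longest matching prefix is /12 -> interface GigabitEthernet0/10.

GigabitEthernet0/10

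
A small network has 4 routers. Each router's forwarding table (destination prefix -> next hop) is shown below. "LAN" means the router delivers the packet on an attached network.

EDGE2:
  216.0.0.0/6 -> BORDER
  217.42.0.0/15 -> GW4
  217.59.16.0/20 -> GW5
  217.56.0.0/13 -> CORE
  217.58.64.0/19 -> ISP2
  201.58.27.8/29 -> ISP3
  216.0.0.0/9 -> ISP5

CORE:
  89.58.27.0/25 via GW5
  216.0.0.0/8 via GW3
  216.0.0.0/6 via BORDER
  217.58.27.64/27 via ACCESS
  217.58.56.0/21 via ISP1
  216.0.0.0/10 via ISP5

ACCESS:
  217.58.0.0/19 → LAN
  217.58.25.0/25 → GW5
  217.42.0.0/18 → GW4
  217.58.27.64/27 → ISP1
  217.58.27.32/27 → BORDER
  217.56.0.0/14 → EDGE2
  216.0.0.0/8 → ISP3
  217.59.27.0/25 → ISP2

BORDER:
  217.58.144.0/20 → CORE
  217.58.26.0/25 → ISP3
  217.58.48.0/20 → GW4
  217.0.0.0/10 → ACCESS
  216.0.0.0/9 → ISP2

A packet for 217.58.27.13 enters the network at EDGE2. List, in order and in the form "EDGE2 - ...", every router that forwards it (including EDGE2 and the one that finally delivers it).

EDGE2 - CORE - BORDER - ACCESS

At EDGE2: longest match for 217.58.27.13 is 217.56.0.0/13 -> CORE
At CORE: longest match for 217.58.27.13 is 216.0.0.0/6 -> BORDER
At BORDER: longest match for 217.58.27.13 is 217.0.0.0/10 -> ACCESS
At ACCESS: longest match for 217.58.27.13 is 217.58.0.0/19 -> LAN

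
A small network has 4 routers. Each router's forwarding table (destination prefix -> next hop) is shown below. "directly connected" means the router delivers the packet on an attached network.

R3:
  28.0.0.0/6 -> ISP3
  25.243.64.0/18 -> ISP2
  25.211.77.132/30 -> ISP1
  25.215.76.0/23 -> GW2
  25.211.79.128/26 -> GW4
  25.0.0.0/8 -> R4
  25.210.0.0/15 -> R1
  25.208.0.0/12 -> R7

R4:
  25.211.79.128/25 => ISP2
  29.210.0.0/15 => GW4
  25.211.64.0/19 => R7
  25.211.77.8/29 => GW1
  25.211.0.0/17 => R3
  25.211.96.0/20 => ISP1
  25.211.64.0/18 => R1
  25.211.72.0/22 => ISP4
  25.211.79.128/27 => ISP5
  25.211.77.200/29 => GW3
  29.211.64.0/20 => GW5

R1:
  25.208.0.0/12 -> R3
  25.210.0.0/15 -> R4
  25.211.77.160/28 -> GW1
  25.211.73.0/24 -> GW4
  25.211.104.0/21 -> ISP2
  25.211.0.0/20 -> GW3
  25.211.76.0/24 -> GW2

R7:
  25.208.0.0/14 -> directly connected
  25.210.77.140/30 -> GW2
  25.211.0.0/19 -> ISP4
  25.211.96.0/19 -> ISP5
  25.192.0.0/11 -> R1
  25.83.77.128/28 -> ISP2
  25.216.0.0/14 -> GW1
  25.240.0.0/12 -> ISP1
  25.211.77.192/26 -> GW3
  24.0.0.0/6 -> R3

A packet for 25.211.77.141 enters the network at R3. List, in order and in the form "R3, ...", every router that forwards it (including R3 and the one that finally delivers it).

At R3: longest match for 25.211.77.141 is 25.210.0.0/15 -> R1
At R1: longest match for 25.211.77.141 is 25.210.0.0/15 -> R4
At R4: longest match for 25.211.77.141 is 25.211.64.0/19 -> R7
At R7: longest match for 25.211.77.141 is 25.208.0.0/14 -> directly connected

R3, R1, R4, R7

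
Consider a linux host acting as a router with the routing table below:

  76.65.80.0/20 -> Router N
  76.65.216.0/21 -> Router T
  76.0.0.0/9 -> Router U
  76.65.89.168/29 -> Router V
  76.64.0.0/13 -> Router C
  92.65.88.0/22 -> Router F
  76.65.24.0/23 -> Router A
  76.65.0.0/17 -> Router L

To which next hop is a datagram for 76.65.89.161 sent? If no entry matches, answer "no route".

Routes whose prefix contains 76.65.89.161:
  76.0.0.0/9 (76.0.0.0 - 76.127.255.255) -> Router U
  76.64.0.0/13 (76.64.0.0 - 76.71.255.255) -> Router C
  76.65.0.0/17 (76.65.0.0 - 76.65.127.255) -> Router L
  76.65.80.0/20 (76.65.80.0 - 76.65.95.255) -> Router N
More-specific entries that do NOT match:
  76.65.89.168/29 (76.65.89.168 - 76.65.89.175) does not contain 76.65.89.161
  76.65.24.0/23 (76.65.24.0 - 76.65.25.255) does not contain 76.65.89.161
  92.65.88.0/22 (92.65.88.0 - 92.65.91.255) does not contain 76.65.89.161
  76.65.216.0/21 (76.65.216.0 - 76.65.223.255) does not contain 76.65.89.161
Longest matching prefix is /20 -> next hop Router N.

Router N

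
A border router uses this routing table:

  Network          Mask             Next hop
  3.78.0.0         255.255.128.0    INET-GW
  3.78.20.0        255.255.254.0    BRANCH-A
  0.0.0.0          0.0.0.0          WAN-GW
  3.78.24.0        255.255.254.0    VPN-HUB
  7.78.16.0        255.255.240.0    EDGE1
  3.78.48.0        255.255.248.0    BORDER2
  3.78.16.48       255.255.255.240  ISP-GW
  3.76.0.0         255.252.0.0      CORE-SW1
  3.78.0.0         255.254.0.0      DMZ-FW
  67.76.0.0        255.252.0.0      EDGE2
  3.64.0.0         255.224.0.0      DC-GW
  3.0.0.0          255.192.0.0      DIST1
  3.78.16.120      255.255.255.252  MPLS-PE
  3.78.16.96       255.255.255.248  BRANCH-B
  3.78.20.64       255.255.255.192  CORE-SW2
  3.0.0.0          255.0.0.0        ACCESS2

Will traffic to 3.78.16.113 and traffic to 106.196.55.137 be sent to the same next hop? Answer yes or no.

3.78.16.113: longest match 3.78.0.0/17 -> INET-GW
106.196.55.137: longest match 0.0.0.0/0 -> WAN-GW

no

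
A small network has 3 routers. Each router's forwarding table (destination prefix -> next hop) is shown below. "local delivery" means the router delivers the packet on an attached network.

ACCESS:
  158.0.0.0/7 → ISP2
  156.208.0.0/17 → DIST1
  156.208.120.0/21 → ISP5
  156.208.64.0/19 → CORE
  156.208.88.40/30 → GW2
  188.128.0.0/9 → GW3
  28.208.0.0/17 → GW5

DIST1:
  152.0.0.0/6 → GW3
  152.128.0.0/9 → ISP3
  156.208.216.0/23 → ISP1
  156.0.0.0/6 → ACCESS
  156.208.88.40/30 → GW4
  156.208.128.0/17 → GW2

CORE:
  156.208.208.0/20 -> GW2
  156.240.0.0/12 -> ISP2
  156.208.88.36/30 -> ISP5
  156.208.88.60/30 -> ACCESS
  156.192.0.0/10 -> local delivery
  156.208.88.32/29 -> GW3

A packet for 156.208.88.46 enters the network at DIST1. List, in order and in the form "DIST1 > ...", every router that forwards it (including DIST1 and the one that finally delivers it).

DIST1 > ACCESS > CORE

At DIST1: longest match for 156.208.88.46 is 156.0.0.0/6 -> ACCESS
At ACCESS: longest match for 156.208.88.46 is 156.208.64.0/19 -> CORE
At CORE: longest match for 156.208.88.46 is 156.192.0.0/10 -> local delivery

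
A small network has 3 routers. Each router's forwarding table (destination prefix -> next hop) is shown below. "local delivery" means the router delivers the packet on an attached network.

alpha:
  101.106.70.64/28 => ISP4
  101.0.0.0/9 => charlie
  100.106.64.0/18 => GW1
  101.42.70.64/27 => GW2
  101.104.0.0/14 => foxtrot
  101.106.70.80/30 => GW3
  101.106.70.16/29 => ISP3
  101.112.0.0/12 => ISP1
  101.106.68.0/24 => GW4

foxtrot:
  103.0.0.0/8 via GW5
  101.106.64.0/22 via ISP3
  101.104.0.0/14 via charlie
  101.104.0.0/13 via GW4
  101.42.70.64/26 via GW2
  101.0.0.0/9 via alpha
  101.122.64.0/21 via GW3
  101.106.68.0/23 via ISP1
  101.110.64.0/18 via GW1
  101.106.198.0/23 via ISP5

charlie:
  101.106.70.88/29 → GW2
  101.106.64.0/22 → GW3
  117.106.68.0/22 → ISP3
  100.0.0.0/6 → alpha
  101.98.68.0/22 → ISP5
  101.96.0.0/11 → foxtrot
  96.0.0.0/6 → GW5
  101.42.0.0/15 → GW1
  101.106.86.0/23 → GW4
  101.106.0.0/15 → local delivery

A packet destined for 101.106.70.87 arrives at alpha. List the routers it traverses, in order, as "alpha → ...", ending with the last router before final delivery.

alpha → foxtrot → charlie

At alpha: longest match for 101.106.70.87 is 101.104.0.0/14 -> foxtrot
At foxtrot: longest match for 101.106.70.87 is 101.104.0.0/14 -> charlie
At charlie: longest match for 101.106.70.87 is 101.106.0.0/15 -> local delivery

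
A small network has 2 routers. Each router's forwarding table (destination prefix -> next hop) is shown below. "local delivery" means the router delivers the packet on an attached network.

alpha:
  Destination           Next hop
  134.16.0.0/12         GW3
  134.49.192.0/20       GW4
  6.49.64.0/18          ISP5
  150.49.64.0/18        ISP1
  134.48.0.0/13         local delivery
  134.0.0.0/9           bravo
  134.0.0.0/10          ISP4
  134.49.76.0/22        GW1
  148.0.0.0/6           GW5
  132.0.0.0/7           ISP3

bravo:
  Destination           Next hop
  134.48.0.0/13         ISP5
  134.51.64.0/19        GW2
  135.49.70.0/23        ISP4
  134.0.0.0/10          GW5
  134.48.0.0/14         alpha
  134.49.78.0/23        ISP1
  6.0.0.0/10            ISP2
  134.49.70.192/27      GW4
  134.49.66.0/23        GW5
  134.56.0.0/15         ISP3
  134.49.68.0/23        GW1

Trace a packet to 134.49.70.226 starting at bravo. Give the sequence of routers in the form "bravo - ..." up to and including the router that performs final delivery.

bravo - alpha

At bravo: longest match for 134.49.70.226 is 134.48.0.0/14 -> alpha
At alpha: longest match for 134.49.70.226 is 134.48.0.0/13 -> local delivery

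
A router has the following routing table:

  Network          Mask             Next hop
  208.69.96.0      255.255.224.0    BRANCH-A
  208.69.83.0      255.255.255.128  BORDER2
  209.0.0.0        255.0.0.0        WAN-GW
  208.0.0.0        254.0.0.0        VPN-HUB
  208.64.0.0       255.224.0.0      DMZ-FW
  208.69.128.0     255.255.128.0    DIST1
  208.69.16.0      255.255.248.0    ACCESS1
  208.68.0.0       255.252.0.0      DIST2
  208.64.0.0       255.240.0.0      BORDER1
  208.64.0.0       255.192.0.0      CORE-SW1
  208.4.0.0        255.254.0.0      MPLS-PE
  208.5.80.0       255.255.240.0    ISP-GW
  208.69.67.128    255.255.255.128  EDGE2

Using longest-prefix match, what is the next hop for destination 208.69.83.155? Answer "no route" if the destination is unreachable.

Routes whose prefix contains 208.69.83.155:
  208.0.0.0/7 (208.0.0.0 - 209.255.255.255) -> VPN-HUB
  208.64.0.0/10 (208.64.0.0 - 208.127.255.255) -> CORE-SW1
  208.64.0.0/11 (208.64.0.0 - 208.95.255.255) -> DMZ-FW
  208.64.0.0/12 (208.64.0.0 - 208.79.255.255) -> BORDER1
  208.68.0.0/14 (208.68.0.0 - 208.71.255.255) -> DIST2
More-specific entries that do NOT match:
  208.69.83.0/25 (208.69.83.0 - 208.69.83.127) does not contain 208.69.83.155
  208.69.67.128/25 (208.69.67.128 - 208.69.67.255) does not contain 208.69.83.155
  208.69.16.0/21 (208.69.16.0 - 208.69.23.255) does not contain 208.69.83.155
  208.5.80.0/20 (208.5.80.0 - 208.5.95.255) does not contain 208.69.83.155
  208.69.96.0/19 (208.69.96.0 - 208.69.127.255) does not contain 208.69.83.155
  208.69.128.0/17 (208.69.128.0 - 208.69.255.255) does not contain 208.69.83.155
  208.4.0.0/15 (208.4.0.0 - 208.5.255.255) does not contain 208.69.83.155
Longest matching prefix is /14 -> next hop DIST2.

DIST2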